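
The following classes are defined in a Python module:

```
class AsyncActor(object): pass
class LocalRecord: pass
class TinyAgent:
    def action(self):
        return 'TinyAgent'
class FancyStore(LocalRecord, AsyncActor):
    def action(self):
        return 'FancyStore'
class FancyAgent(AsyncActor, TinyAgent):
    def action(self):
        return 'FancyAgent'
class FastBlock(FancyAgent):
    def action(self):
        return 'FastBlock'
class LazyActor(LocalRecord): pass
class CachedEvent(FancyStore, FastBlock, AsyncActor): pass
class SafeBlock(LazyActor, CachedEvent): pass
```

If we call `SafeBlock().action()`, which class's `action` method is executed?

L[SafeBlock] = SafeBlock + merge(L[LazyActor], L[CachedEvent], [LazyActor CachedEvent])
  take LazyActor:  [LazyActor LocalRecord object] + [CachedEvent FancyStore LocalRecord FastBlock FancyAgent AsyncActor TinyAgent object] + [LazyActor CachedEvent]
  take CachedEvent:  [LocalRecord object] + [CachedEvent FancyStore LocalRecord FastBlock FancyAgent AsyncActor TinyAgent object] + [CachedEvent]
  take FancyStore:  [LocalRecord object] + [FancyStore LocalRecord FastBlock FancyAgent AsyncActor TinyAgent object]
  take LocalRecord:  [LocalRecord object] + [LocalRecord FastBlock FancyAgent AsyncActor TinyAgent object]
  take FastBlock:  [object] + [FastBlock FancyAgent AsyncActor TinyAgent object]
  take FancyAgent:  [object] + [FancyAgent AsyncActor TinyAgent object]
  take AsyncActor:  [object] + [AsyncActor TinyAgent object]
  take TinyAgent:  [object] + [TinyAgent object]
  take object:  [object] + [object]
MRO: SafeBlock LazyActor CachedEvent FancyStore LocalRecord FastBlock FancyAgent AsyncActor TinyAgent object
action is defined in: FancyAgent, FancyStore, FastBlock, TinyAgent. First along the MRO is FancyStore.

FancyStore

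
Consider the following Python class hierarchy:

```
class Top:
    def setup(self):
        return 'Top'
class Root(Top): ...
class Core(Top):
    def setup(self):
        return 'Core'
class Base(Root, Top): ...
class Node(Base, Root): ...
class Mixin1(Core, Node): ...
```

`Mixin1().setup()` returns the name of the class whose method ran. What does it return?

L[Mixin1] = Mixin1 + merge(L[Core], L[Node], [Core Node])
  take Core:  [Core Top object] + [Node Base Root Top object] + [Core Node]
  take Node:  [Top object] + [Node Base Root Top object] + [Node]
  take Base:  [Top object] + [Base Root Top object]
  take Root:  [Top object] + [Root Top object]
  take Top:  [Top object] + [Top object]
  take object:  [object] + [object]
MRO: Mixin1 Core Node Base Root Top object
setup is defined in: Core, Top. First along the MRO is Core.

Core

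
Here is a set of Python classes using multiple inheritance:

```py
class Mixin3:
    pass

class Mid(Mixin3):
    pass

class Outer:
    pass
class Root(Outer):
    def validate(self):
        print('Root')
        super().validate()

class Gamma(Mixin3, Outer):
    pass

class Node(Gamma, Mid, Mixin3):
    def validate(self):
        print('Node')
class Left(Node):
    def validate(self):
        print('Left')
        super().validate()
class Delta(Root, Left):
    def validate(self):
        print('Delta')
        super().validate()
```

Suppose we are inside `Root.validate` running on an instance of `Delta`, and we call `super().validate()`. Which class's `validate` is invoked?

Left

L[Delta] = Delta + merge(L[Root], L[Left], [Root Left])
  take Root:  [Root Outer object] + [Left Node Gamma Mid Mixin3 Outer object] + [Root Left]
  take Left:  [Outer object] + [Left Node Gamma Mid Mixin3 Outer object] + [Left]
  take Node:  [Outer object] + [Node Gamma Mid Mixin3 Outer object]
  take Gamma:  [Outer object] + [Gamma Mid Mixin3 Outer object]
  take Mid:  [Outer object] + [Mid Mixin3 Outer object]
  take Mixin3:  [Outer object] + [Mixin3 Outer object]
  take Outer:  [Outer object] + [Outer object]
  take object:  [object] + [object]
MRO: Delta Root Left Node Gamma Mid Mixin3 Outer object
super() in Root.validate on a Delta instance goes to the class after Root in Delta's MRO: Left.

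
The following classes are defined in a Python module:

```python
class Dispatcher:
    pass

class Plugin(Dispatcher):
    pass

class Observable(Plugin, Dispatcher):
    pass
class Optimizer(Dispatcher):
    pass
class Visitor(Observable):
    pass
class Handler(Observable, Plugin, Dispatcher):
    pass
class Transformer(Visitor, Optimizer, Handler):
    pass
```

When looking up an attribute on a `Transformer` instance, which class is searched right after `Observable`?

Plugin

L[Transformer] = Transformer + merge(L[Visitor], L[Optimizer], L[Handler], [Visitor Optimizer Handler])
  take Visitor:  [Visitor Observable Plugin Dispatcher object] + [Optimizer Dispatcher object] + [Handler Observable Plugin Dispatcher object] + [Visitor Optimizer Handler]
  take Optimizer:  [Observable Plugin Dispatcher object] + [Optimizer Dispatcher object] + [Handler Observable Plugin Dispatcher object] + [Optimizer Handler]
  take Handler:  [Observable Plugin Dispatcher object] + [Dispatcher object] + [Handler Observable Plugin Dispatcher object] + [Handler]
  take Observable:  [Observable Plugin Dispatcher object] + [Dispatcher object] + [Observable Plugin Dispatcher object]
  take Plugin:  [Plugin Dispatcher object] + [Dispatcher object] + [Plugin Dispatcher object]
  take Dispatcher:  [Dispatcher object] + [Dispatcher object] + [Dispatcher object]
  take object:  [object] + [object] + [object]
MRO: Transformer Visitor Optimizer Handler Observable Plugin Dispatcher object
Observable is at position 4; next is Plugin.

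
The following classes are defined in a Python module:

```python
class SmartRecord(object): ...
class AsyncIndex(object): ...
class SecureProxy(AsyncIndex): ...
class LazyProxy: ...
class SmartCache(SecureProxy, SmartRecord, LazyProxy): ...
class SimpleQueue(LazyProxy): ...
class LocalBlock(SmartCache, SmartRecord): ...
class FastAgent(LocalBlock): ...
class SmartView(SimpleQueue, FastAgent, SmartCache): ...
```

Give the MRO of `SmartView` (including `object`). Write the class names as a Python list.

[SmartView, SimpleQueue, FastAgent, LocalBlock, SmartCache, SecureProxy, AsyncIndex, SmartRecord, LazyProxy, object]

L[SmartView] = SmartView + merge(L[SimpleQueue], L[FastAgent], L[SmartCache], [SimpleQueue FastAgent SmartCache])
  take SimpleQueue:  [SimpleQueue LazyProxy object] + [FastAgent LocalBlock SmartCache SecureProxy AsyncIndex SmartRecord LazyProxy object] + [SmartCache SecureProxy AsyncIndex SmartRecord LazyProxy object] + [SimpleQueue FastAgent SmartCache]
  take FastAgent:  [LazyProxy object] + [FastAgent LocalBlock SmartCache SecureProxy AsyncIndex SmartRecord LazyProxy object] + [SmartCache SecureProxy AsyncIndex SmartRecord LazyProxy object] + [FastAgent SmartCache]
  take LocalBlock:  [LazyProxy object] + [LocalBlock SmartCache SecureProxy AsyncIndex SmartRecord LazyProxy object] + [SmartCache SecureProxy AsyncIndex SmartRecord LazyProxy object] + [SmartCache]
  take SmartCache:  [LazyProxy object] + [SmartCache SecureProxy AsyncIndex SmartRecord LazyProxy object] + [SmartCache SecureProxy AsyncIndex SmartRecord LazyProxy object] + [SmartCache]
  take SecureProxy:  [LazyProxy object] + [SecureProxy AsyncIndex SmartRecord LazyProxy object] + [SecureProxy AsyncIndex SmartRecord LazyProxy object]
  take AsyncIndex:  [LazyProxy object] + [AsyncIndex SmartRecord LazyProxy object] + [AsyncIndex SmartRecord LazyProxy object]
  take SmartRecord:  [LazyProxy object] + [SmartRecord LazyProxy object] + [SmartRecord LazyProxy object]
  take LazyProxy:  [LazyProxy object] + [LazyProxy object] + [LazyProxy object]
  take object:  [object] + [object] + [object]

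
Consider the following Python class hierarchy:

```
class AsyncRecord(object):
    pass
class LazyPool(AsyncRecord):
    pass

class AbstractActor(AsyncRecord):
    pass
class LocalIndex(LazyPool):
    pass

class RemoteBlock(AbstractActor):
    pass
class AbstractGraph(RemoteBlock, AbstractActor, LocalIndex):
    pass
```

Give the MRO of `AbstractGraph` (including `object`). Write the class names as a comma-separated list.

L[AbstractGraph] = AbstractGraph + merge(L[RemoteBlock], L[AbstractActor], L[LocalIndex], [RemoteBlock AbstractActor LocalIndex])
  take RemoteBlock:  [RemoteBlock AbstractActor AsyncRecord object] + [AbstractActor AsyncRecord object] + [LocalIndex LazyPool AsyncRecord object] + [RemoteBlock AbstractActor LocalIndex]
  take AbstractActor:  [AbstractActor AsyncRecord object] + [AbstractActor AsyncRecord object] + [LocalIndex LazyPool AsyncRecord object] + [AbstractActor LocalIndex]
  take LocalIndex:  [AsyncRecord object] + [AsyncRecord object] + [LocalIndex LazyPool AsyncRecord object] + [LocalIndex]
  take LazyPool:  [AsyncRecord object] + [AsyncRecord object] + [LazyPool AsyncRecord object]
  take AsyncRecord:  [AsyncRecord object] + [AsyncRecord object] + [AsyncRecord object]
  take object:  [object] + [object] + [object]

AbstractGraph, RemoteBlock, AbstractActor, LocalIndex, LazyPool, AsyncRecord, object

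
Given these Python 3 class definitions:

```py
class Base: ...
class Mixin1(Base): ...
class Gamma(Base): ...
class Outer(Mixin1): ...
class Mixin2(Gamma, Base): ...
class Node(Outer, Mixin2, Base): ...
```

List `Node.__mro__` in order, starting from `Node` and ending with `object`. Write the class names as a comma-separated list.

L[Node] = Node + merge(L[Outer], L[Mixin2], L[Base], [Outer Mixin2 Base])
  take Outer:  [Outer Mixin1 Base object] + [Mixin2 Gamma Base object] + [Base object] + [Outer Mixin2 Base]
  take Mixin1:  [Mixin1 Base object] + [Mixin2 Gamma Base object] + [Base object] + [Mixin2 Base]
  take Mixin2:  [Base object] + [Mixin2 Gamma Base object] + [Base object] + [Mixin2 Base]
  take Gamma:  [Base object] + [Gamma Base object] + [Base object] + [Base]
  take Base:  [Base object] + [Base object] + [Base object] + [Base]
  take object:  [object] + [object] + [object]

Node, Outer, Mixin1, Mixin2, Gamma, Base, object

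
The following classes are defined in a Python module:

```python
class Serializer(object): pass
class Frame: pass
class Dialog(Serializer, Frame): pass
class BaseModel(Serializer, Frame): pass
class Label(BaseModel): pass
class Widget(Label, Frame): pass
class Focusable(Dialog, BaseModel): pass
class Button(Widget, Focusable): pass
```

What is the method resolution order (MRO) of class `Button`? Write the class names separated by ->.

Button -> Widget -> Label -> Focusable -> Dialog -> BaseModel -> Serializer -> Frame -> object

L[Button] = Button + merge(L[Widget], L[Focusable], [Widget Focusable])
  take Widget:  [Widget Label BaseModel Serializer Frame object] + [Focusable Dialog BaseModel Serializer Frame object] + [Widget Focusable]
  take Label:  [Label BaseModel Serializer Frame object] + [Focusable Dialog BaseModel Serializer Frame object] + [Focusable]
  take Focusable:  [BaseModel Serializer Frame object] + [Focusable Dialog BaseModel Serializer Frame object] + [Focusable]
  take Dialog:  [BaseModel Serializer Frame object] + [Dialog BaseModel Serializer Frame object]
  take BaseModel:  [BaseModel Serializer Frame object] + [BaseModel Serializer Frame object]
  take Serializer:  [Serializer Frame object] + [Serializer Frame object]
  take Frame:  [Frame object] + [Frame object]
  take object:  [object] + [object]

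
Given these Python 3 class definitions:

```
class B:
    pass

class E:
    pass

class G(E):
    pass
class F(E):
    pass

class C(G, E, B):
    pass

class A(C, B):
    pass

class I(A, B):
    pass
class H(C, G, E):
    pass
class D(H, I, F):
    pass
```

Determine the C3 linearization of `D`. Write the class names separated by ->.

L[D] = D + merge(L[H], L[I], L[F], [H I F])
  take H:  [H C G E B object] + [I A C G E B object] + [F E object] + [H I F]
  take I:  [C G E B object] + [I A C G E B object] + [F E object] + [I F]
  take A:  [C G E B object] + [A C G E B object] + [F E object] + [F]
  take C:  [C G E B object] + [C G E B object] + [F E object] + [F]
  take G:  [G E B object] + [G E B object] + [F E object] + [F]
  take F:  [E B object] + [E B object] + [F E object] + [F]
  take E:  [E B object] + [E B object] + [E object]
  take B:  [B object] + [B object] + [object]
  take object:  [object] + [object] + [object]

D -> H -> I -> A -> C -> G -> F -> E -> B -> object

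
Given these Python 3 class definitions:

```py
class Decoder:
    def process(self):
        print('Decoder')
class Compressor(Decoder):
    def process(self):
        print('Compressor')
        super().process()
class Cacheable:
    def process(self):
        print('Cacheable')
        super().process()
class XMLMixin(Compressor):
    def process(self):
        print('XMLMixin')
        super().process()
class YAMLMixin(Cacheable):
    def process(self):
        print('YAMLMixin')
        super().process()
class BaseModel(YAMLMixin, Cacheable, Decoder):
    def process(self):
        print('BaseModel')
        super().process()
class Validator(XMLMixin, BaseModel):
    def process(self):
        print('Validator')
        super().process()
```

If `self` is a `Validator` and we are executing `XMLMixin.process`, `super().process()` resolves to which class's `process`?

Compressor

L[Validator] = Validator + merge(L[XMLMixin], L[BaseModel], [XMLMixin BaseModel])
  take XMLMixin:  [XMLMixin Compressor Decoder object] + [BaseModel YAMLMixin Cacheable Decoder object] + [XMLMixin BaseModel]
  take Compressor:  [Compressor Decoder object] + [BaseModel YAMLMixin Cacheable Decoder object] + [BaseModel]
  take BaseModel:  [Decoder object] + [BaseModel YAMLMixin Cacheable Decoder object] + [BaseModel]
  take YAMLMixin:  [Decoder object] + [YAMLMixin Cacheable Decoder object]
  take Cacheable:  [Decoder object] + [Cacheable Decoder object]
  take Decoder:  [Decoder object] + [Decoder object]
  take object:  [object] + [object]
MRO: Validator XMLMixin Compressor BaseModel YAMLMixin Cacheable Decoder object
super() in XMLMixin.process on a Validator instance goes to the class after XMLMixin in Validator's MRO: Compressor.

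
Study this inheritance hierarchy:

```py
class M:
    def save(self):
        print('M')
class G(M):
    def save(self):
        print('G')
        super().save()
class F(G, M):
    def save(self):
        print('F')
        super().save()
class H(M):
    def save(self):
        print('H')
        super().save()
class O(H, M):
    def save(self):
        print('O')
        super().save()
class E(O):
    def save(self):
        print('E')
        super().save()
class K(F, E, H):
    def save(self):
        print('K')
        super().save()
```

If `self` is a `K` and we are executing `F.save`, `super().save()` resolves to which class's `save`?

G

L[K] = K + merge(L[F], L[E], L[H], [F E H])
  take F:  [F G M object] + [E O H M object] + [H M object] + [F E H]
  take G:  [G M object] + [E O H M object] + [H M object] + [E H]
  take E:  [M object] + [E O H M object] + [H M object] + [E H]
  take O:  [M object] + [O H M object] + [H M object] + [H]
  take H:  [M object] + [H M object] + [H M object] + [H]
  take M:  [M object] + [M object] + [M object]
  take object:  [object] + [object] + [object]
MRO: K F G E O H M object
super() in F.save on a K instance goes to the class after F in K's MRO: G.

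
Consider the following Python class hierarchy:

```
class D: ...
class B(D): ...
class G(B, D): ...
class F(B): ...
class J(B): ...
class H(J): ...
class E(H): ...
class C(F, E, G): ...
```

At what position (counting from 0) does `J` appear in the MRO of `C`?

4

L[C] = C + merge(L[F], L[E], L[G], [F E G])
  take F:  [F B D object] + [E H J B D object] + [G B D object] + [F E G]
  take E:  [B D object] + [E H J B D object] + [G B D object] + [E G]
  take H:  [B D object] + [H J B D object] + [G B D object] + [G]
  take J:  [B D object] + [J B D object] + [G B D object] + [G]
  take G:  [B D object] + [B D object] + [G B D object] + [G]
  take B:  [B D object] + [B D object] + [B D object]
  take D:  [D object] + [D object] + [D object]
  take object:  [object] + [object] + [object]
MRO: C F E H J G B D object
J sits at index 4.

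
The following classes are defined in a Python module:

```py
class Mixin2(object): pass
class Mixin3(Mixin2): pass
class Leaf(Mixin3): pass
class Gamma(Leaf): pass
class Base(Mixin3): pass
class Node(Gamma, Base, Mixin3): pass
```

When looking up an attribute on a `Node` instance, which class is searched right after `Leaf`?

Base

L[Node] = Node + merge(L[Gamma], L[Base], L[Mixin3], [Gamma Base Mixin3])
  take Gamma:  [Gamma Leaf Mixin3 Mixin2 object] + [Base Mixin3 Mixin2 object] + [Mixin3 Mixin2 object] + [Gamma Base Mixin3]
  take Leaf:  [Leaf Mixin3 Mixin2 object] + [Base Mixin3 Mixin2 object] + [Mixin3 Mixin2 object] + [Base Mixin3]
  take Base:  [Mixin3 Mixin2 object] + [Base Mixin3 Mixin2 object] + [Mixin3 Mixin2 object] + [Base Mixin3]
  take Mixin3:  [Mixin3 Mixin2 object] + [Mixin3 Mixin2 object] + [Mixin3 Mixin2 object] + [Mixin3]
  take Mixin2:  [Mixin2 object] + [Mixin2 object] + [Mixin2 object]
  take object:  [object] + [object] + [object]
MRO: Node Gamma Leaf Base Mixin3 Mixin2 object
Leaf is at position 2; next is Base.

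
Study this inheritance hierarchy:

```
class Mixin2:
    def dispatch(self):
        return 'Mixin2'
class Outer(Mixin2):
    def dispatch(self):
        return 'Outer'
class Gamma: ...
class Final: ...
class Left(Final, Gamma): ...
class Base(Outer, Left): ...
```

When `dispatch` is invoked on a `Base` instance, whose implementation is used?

Outer

L[Base] = Base + merge(L[Outer], L[Left], [Outer Left])
  take Outer:  [Outer Mixin2 object] + [Left Final Gamma object] + [Outer Left]
  take Mixin2:  [Mixin2 object] + [Left Final Gamma object] + [Left]
  take Left:  [object] + [Left Final Gamma object] + [Left]
  take Final:  [object] + [Final Gamma object]
  take Gamma:  [object] + [Gamma object]
  take object:  [object] + [object]
MRO: Base Outer Mixin2 Left Final Gamma object
dispatch is defined in: Mixin2, Outer. First along the MRO is Outer.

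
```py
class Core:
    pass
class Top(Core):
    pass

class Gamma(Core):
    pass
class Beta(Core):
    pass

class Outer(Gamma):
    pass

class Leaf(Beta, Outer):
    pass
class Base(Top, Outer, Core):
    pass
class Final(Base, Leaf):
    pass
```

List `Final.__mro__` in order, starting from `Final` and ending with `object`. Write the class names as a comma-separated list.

Final, Base, Top, Leaf, Beta, Outer, Gamma, Core, object

L[Final] = Final + merge(L[Base], L[Leaf], [Base Leaf])
  take Base:  [Base Top Outer Gamma Core object] + [Leaf Beta Outer Gamma Core object] + [Base Leaf]
  take Top:  [Top Outer Gamma Core object] + [Leaf Beta Outer Gamma Core object] + [Leaf]
  take Leaf:  [Outer Gamma Core object] + [Leaf Beta Outer Gamma Core object] + [Leaf]
  take Beta:  [Outer Gamma Core object] + [Beta Outer Gamma Core object]
  take Outer:  [Outer Gamma Core object] + [Outer Gamma Core object]
  take Gamma:  [Gamma Core object] + [Gamma Core object]
  take Core:  [Core object] + [Core object]
  take object:  [object] + [object]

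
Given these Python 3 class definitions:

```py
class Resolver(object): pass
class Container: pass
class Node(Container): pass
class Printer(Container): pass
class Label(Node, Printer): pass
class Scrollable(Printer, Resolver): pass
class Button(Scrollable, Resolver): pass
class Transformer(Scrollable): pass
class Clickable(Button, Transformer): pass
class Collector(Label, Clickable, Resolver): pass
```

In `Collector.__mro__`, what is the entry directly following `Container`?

L[Collector] = Collector + merge(L[Label], L[Clickable], L[Resolver], [Label Clickable Resolver])
  take Label:  [Label Node Printer Container object] + [Clickable Button Transformer Scrollable Printer Container Resolver object] + [Resolver object] + [Label Clickable Resolver]
  take Node:  [Node Printer Container object] + [Clickable Button Transformer Scrollable Printer Container Resolver object] + [Resolver object] + [Clickable Resolver]
  take Clickable:  [Printer Container object] + [Clickable Button Transformer Scrollable Printer Container Resolver object] + [Resolver object] + [Clickable Resolver]
  take Button:  [Printer Container object] + [Button Transformer Scrollable Printer Container Resolver object] + [Resolver object] + [Resolver]
  take Transformer:  [Printer Container object] + [Transformer Scrollable Printer Container Resolver object] + [Resolver object] + [Resolver]
  take Scrollable:  [Printer Container object] + [Scrollable Printer Container Resolver object] + [Resolver object] + [Resolver]
  take Printer:  [Printer Container object] + [Printer Container Resolver object] + [Resolver object] + [Resolver]
  take Container:  [Container object] + [Container Resolver object] + [Resolver object] + [Resolver]
  take Resolver:  [object] + [Resolver object] + [Resolver object] + [Resolver]
  take object:  [object] + [object] + [object]
MRO: Collector Label Node Clickable Button Transformer Scrollable Printer Container Resolver object
Container is at position 8; next is Resolver.

Resolver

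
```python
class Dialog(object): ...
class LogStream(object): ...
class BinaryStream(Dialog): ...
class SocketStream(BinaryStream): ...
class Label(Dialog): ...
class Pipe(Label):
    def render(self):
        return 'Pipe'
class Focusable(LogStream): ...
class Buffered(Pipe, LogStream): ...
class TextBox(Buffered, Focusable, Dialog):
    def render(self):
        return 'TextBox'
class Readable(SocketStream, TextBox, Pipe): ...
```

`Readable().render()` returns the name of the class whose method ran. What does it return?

TextBox

L[Readable] = Readable + merge(L[SocketStream], L[TextBox], L[Pipe], [SocketStream TextBox Pipe])
  take SocketStream:  [SocketStream BinaryStream Dialog object] + [TextBox Buffered Pipe Label Focusable Dialog LogStream object] + [Pipe Label Dialog object] + [SocketStream TextBox Pipe]
  take BinaryStream:  [BinaryStream Dialog object] + [TextBox Buffered Pipe Label Focusable Dialog LogStream object] + [Pipe Label Dialog object] + [TextBox Pipe]
  take TextBox:  [Dialog object] + [TextBox Buffered Pipe Label Focusable Dialog LogStream object] + [Pipe Label Dialog object] + [TextBox Pipe]
  take Buffered:  [Dialog object] + [Buffered Pipe Label Focusable Dialog LogStream object] + [Pipe Label Dialog object] + [Pipe]
  take Pipe:  [Dialog object] + [Pipe Label Focusable Dialog LogStream object] + [Pipe Label Dialog object] + [Pipe]
  take Label:  [Dialog object] + [Label Focusable Dialog LogStream object] + [Label Dialog object]
  take Focusable:  [Dialog object] + [Focusable Dialog LogStream object] + [Dialog object]
  take Dialog:  [Dialog object] + [Dialog LogStream object] + [Dialog object]
  take LogStream:  [object] + [LogStream object] + [object]
  take object:  [object] + [object] + [object]
MRO: Readable SocketStream BinaryStream TextBox Buffered Pipe Label Focusable Dialog LogStream object
render is defined in: Pipe, TextBox. First along the MRO is TextBox.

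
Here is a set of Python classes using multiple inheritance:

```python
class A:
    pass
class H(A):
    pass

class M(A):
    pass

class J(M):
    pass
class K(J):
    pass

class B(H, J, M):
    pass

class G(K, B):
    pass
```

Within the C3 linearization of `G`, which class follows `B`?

H

L[G] = G + merge(L[K], L[B], [K B])
  take K:  [K J M A object] + [B H J M A object] + [K B]
  take B:  [J M A object] + [B H J M A object] + [B]
  take H:  [J M A object] + [H J M A object]
  take J:  [J M A object] + [J M A object]
  take M:  [M A object] + [M A object]
  take A:  [A object] + [A object]
  take object:  [object] + [object]
MRO: G K B H J M A object
B is at position 2; next is H.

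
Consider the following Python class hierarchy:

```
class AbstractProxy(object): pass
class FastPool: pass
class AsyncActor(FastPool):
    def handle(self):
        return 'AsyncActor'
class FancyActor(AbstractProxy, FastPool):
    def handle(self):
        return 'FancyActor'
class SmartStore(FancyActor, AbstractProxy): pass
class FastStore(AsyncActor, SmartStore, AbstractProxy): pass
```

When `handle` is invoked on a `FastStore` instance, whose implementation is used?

L[FastStore] = FastStore + merge(L[AsyncActor], L[SmartStore], L[AbstractProxy], [AsyncActor SmartStore AbstractProxy])
  take AsyncActor:  [AsyncActor FastPool object] + [SmartStore FancyActor AbstractProxy FastPool object] + [AbstractProxy object] + [AsyncActor SmartStore AbstractProxy]
  take SmartStore:  [FastPool object] + [SmartStore FancyActor AbstractProxy FastPool object] + [AbstractProxy object] + [SmartStore AbstractProxy]
  take FancyActor:  [FastPool object] + [FancyActor AbstractProxy FastPool object] + [AbstractProxy object] + [AbstractProxy]
  take AbstractProxy:  [FastPool object] + [AbstractProxy FastPool object] + [AbstractProxy object] + [AbstractProxy]
  take FastPool:  [FastPool object] + [FastPool object] + [object]
  take object:  [object] + [object] + [object]
MRO: FastStore AsyncActor SmartStore FancyActor AbstractProxy FastPool object
handle is defined in: AsyncActor, FancyActor. First along the MRO is AsyncActor.

AsyncActor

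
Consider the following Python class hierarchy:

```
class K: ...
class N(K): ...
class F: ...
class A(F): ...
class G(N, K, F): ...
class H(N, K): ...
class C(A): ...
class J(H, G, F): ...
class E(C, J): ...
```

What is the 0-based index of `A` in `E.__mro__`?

L[E] = E + merge(L[C], L[J], [C J])
  take C:  [C A F object] + [J H G N K F object] + [C J]
  take A:  [A F object] + [J H G N K F object] + [J]
  take J:  [F object] + [J H G N K F object] + [J]
  take H:  [F object] + [H G N K F object]
  take G:  [F object] + [G N K F object]
  take N:  [F object] + [N K F object]
  take K:  [F object] + [K F object]
  take F:  [F object] + [F object]
  take object:  [object] + [object]
MRO: E C A J H G N K F object
A sits at index 2.

2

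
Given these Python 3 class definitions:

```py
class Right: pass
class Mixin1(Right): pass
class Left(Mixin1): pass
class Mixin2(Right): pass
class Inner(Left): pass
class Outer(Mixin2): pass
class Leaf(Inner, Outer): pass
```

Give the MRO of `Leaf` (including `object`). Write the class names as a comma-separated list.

Leaf, Inner, Left, Mixin1, Outer, Mixin2, Right, object

L[Leaf] = Leaf + merge(L[Inner], L[Outer], [Inner Outer])
  take Inner:  [Inner Left Mixin1 Right object] + [Outer Mixin2 Right object] + [Inner Outer]
  take Left:  [Left Mixin1 Right object] + [Outer Mixin2 Right object] + [Outer]
  take Mixin1:  [Mixin1 Right object] + [Outer Mixin2 Right object] + [Outer]
  take Outer:  [Right object] + [Outer Mixin2 Right object] + [Outer]
  take Mixin2:  [Right object] + [Mixin2 Right object]
  take Right:  [Right object] + [Right object]
  take object:  [object] + [object]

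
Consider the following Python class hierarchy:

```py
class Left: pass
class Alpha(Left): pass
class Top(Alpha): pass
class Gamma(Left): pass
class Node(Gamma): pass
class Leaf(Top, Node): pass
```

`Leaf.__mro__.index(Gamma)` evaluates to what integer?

L[Leaf] = Leaf + merge(L[Top], L[Node], [Top Node])
  take Top:  [Top Alpha Left object] + [Node Gamma Left object] + [Top Node]
  take Alpha:  [Alpha Left object] + [Node Gamma Left object] + [Node]
  take Node:  [Left object] + [Node Gamma Left object] + [Node]
  take Gamma:  [Left object] + [Gamma Left object]
  take Left:  [Left object] + [Left object]
  take object:  [object] + [object]
MRO: Leaf Top Alpha Node Gamma Left object
Gamma sits at index 4.

4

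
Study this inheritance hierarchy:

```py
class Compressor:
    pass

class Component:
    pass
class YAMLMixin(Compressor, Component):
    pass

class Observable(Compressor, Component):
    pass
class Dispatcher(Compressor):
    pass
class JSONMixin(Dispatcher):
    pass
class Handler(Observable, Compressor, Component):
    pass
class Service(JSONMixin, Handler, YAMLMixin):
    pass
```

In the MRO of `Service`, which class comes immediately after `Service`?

JSONMixin

L[Service] = Service + merge(L[JSONMixin], L[Handler], L[YAMLMixin], [JSONMixin Handler YAMLMixin])
  take JSONMixin:  [JSONMixin Dispatcher Compressor object] + [Handler Observable Compressor Component object] + [YAMLMixin Compressor Component object] + [JSONMixin Handler YAMLMixin]
  take Dispatcher:  [Dispatcher Compressor object] + [Handler Observable Compressor Component object] + [YAMLMixin Compressor Component object] + [Handler YAMLMixin]
  take Handler:  [Compressor object] + [Handler Observable Compressor Component object] + [YAMLMixin Compressor Component object] + [Handler YAMLMixin]
  take Observable:  [Compressor object] + [Observable Compressor Component object] + [YAMLMixin Compressor Component object] + [YAMLMixin]
  take YAMLMixin:  [Compressor object] + [Compressor Component object] + [YAMLMixin Compressor Component object] + [YAMLMixin]
  take Compressor:  [Compressor object] + [Compressor Component object] + [Compressor Component object]
  take Component:  [object] + [Component object] + [Component object]
  take object:  [object] + [object] + [object]
MRO: Service JSONMixin Dispatcher Handler Observable YAMLMixin Compressor Component object
Service is at position 0; next is JSONMixin.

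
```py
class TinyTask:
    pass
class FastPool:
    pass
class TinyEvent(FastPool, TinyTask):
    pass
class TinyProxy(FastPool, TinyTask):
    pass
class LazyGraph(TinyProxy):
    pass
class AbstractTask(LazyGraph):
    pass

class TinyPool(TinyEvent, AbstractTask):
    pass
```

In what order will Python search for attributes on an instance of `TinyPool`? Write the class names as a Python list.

L[TinyPool] = TinyPool + merge(L[TinyEvent], L[AbstractTask], [TinyEvent AbstractTask])
  take TinyEvent:  [TinyEvent FastPool TinyTask object] + [AbstractTask LazyGraph TinyProxy FastPool TinyTask object] + [TinyEvent AbstractTask]
  take AbstractTask:  [FastPool TinyTask object] + [AbstractTask LazyGraph TinyProxy FastPool TinyTask object] + [AbstractTask]
  take LazyGraph:  [FastPool TinyTask object] + [LazyGraph TinyProxy FastPool TinyTask object]
  take TinyProxy:  [FastPool TinyTask object] + [TinyProxy FastPool TinyTask object]
  take FastPool:  [FastPool TinyTask object] + [FastPool TinyTask object]
  take TinyTask:  [TinyTask object] + [TinyTask object]
  take object:  [object] + [object]

[TinyPool, TinyEvent, AbstractTask, LazyGraph, TinyProxy, FastPool, TinyTask, object]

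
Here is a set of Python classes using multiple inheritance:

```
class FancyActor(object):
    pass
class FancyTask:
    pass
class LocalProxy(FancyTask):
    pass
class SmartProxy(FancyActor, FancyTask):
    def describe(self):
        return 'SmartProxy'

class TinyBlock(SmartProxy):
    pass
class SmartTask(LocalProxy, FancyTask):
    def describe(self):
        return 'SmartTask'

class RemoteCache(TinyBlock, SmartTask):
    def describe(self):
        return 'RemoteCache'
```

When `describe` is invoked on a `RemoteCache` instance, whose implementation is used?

L[RemoteCache] = RemoteCache + merge(L[TinyBlock], L[SmartTask], [TinyBlock SmartTask])
  take TinyBlock:  [TinyBlock SmartProxy FancyActor FancyTask object] + [SmartTask LocalProxy FancyTask object] + [TinyBlock SmartTask]
  take SmartProxy:  [SmartProxy FancyActor FancyTask object] + [SmartTask LocalProxy FancyTask object] + [SmartTask]
  take FancyActor:  [FancyActor FancyTask object] + [SmartTask LocalProxy FancyTask object] + [SmartTask]
  take SmartTask:  [FancyTask object] + [SmartTask LocalProxy FancyTask object] + [SmartTask]
  take LocalProxy:  [FancyTask object] + [LocalProxy FancyTask object]
  take FancyTask:  [FancyTask object] + [FancyTask object]
  take object:  [object] + [object]
MRO: RemoteCache TinyBlock SmartProxy FancyActor SmartTask LocalProxy FancyTask object
describe is defined in: RemoteCache, SmartProxy, SmartTask. First along the MRO is RemoteCache.

RemoteCache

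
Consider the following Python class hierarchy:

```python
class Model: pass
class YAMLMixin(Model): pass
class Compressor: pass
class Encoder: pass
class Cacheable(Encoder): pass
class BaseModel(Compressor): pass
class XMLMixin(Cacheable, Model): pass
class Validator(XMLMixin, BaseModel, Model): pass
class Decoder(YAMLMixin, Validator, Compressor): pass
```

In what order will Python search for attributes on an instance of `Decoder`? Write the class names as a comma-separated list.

Decoder, YAMLMixin, Validator, XMLMixin, Cacheable, Encoder, BaseModel, Model, Compressor, object

L[Decoder] = Decoder + merge(L[YAMLMixin], L[Validator], L[Compressor], [YAMLMixin Validator Compressor])
  take YAMLMixin:  [YAMLMixin Model object] + [Validator XMLMixin Cacheable Encoder BaseModel Model Compressor object] + [Compressor object] + [YAMLMixin Validator Compressor]
  take Validator:  [Model object] + [Validator XMLMixin Cacheable Encoder BaseModel Model Compressor object] + [Compressor object] + [Validator Compressor]
  take XMLMixin:  [Model object] + [XMLMixin Cacheable Encoder BaseModel Model Compressor object] + [Compressor object] + [Compressor]
  take Cacheable:  [Model object] + [Cacheable Encoder BaseModel Model Compressor object] + [Compressor object] + [Compressor]
  take Encoder:  [Model object] + [Encoder BaseModel Model Compressor object] + [Compressor object] + [Compressor]
  take BaseModel:  [Model object] + [BaseModel Model Compressor object] + [Compressor object] + [Compressor]
  take Model:  [Model object] + [Model Compressor object] + [Compressor object] + [Compressor]
  take Compressor:  [object] + [Compressor object] + [Compressor object] + [Compressor]
  take object:  [object] + [object] + [object]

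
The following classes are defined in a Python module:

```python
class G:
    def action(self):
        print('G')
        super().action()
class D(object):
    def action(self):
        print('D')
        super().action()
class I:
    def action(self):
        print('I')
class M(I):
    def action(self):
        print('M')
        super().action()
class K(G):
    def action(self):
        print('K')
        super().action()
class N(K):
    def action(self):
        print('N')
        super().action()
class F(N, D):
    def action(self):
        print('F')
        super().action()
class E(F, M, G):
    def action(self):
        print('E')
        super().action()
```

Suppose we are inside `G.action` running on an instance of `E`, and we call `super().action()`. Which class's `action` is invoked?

D

L[E] = E + merge(L[F], L[M], L[G], [F M G])
  take F:  [F N K G D object] + [M I object] + [G object] + [F M G]
  take N:  [N K G D object] + [M I object] + [G object] + [M G]
  take K:  [K G D object] + [M I object] + [G object] + [M G]
  take M:  [G D object] + [M I object] + [G object] + [M G]
  take G:  [G D object] + [I object] + [G object] + [G]
  take D:  [D object] + [I object] + [object]
  take I:  [object] + [I object] + [object]
  take object:  [object] + [object] + [object]
MRO: E F N K M G D I object
super() in G.action on a E instance goes to the class after G in E's MRO: D.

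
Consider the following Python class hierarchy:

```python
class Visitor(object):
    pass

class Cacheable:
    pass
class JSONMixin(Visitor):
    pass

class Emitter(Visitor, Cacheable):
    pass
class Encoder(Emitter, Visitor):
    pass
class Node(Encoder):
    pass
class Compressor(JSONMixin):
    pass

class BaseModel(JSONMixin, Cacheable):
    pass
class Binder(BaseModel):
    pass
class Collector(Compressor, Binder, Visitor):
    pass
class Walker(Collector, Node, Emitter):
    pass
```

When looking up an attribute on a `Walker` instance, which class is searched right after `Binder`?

L[Walker] = Walker + merge(L[Collector], L[Node], L[Emitter], [Collector Node Emitter])
  take Collector:  [Collector Compressor Binder BaseModel JSONMixin Visitor Cacheable object] + [Node Encoder Emitter Visitor Cacheable object] + [Emitter Visitor Cacheable object] + [Collector Node Emitter]
  take Compressor:  [Compressor Binder BaseModel JSONMixin Visitor Cacheable object] + [Node Encoder Emitter Visitor Cacheable object] + [Emitter Visitor Cacheable object] + [Node Emitter]
  take Binder:  [Binder BaseModel JSONMixin Visitor Cacheable object] + [Node Encoder Emitter Visitor Cacheable object] + [Emitter Visitor Cacheable object] + [Node Emitter]
  take BaseModel:  [BaseModel JSONMixin Visitor Cacheable object] + [Node Encoder Emitter Visitor Cacheable object] + [Emitter Visitor Cacheable object] + [Node Emitter]
  take JSONMixin:  [JSONMixin Visitor Cacheable object] + [Node Encoder Emitter Visitor Cacheable object] + [Emitter Visitor Cacheable object] + [Node Emitter]
  take Node:  [Visitor Cacheable object] + [Node Encoder Emitter Visitor Cacheable object] + [Emitter Visitor Cacheable object] + [Node Emitter]
  take Encoder:  [Visitor Cacheable object] + [Encoder Emitter Visitor Cacheable object] + [Emitter Visitor Cacheable object] + [Emitter]
  take Emitter:  [Visitor Cacheable object] + [Emitter Visitor Cacheable object] + [Emitter Visitor Cacheable object] + [Emitter]
  take Visitor:  [Visitor Cacheable object] + [Visitor Cacheable object] + [Visitor Cacheable object]
  take Cacheable:  [Cacheable object] + [Cacheable object] + [Cacheable object]
  take object:  [object] + [object] + [object]
MRO: Walker Collector Compressor Binder BaseModel JSONMixin Node Encoder Emitter Visitor Cacheable object
Binder is at position 3; next is BaseModel.

BaseModel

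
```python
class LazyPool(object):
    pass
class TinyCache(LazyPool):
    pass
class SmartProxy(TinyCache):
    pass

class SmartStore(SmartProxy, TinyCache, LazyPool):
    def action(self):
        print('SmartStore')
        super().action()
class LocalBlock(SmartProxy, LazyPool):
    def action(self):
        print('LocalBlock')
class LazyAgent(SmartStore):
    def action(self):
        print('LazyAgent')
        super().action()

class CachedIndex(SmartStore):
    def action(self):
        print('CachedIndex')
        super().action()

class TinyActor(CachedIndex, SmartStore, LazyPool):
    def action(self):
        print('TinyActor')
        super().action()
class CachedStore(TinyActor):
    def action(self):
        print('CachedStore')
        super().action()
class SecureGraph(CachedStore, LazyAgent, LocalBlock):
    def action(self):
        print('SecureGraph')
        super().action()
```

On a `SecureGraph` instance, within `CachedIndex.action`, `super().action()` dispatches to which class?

L[SecureGraph] = SecureGraph + merge(L[CachedStore], L[LazyAgent], L[LocalBlock], [CachedStore LazyAgent LocalBlock])
  take CachedStore:  [CachedStore TinyActor CachedIndex SmartStore SmartProxy TinyCache LazyPool object] + [LazyAgent SmartStore SmartProxy TinyCache LazyPool object] + [LocalBlock SmartProxy TinyCache LazyPool object] + [CachedStore LazyAgent LocalBlock]
  take TinyActor:  [TinyActor CachedIndex SmartStore SmartProxy TinyCache LazyPool object] + [LazyAgent SmartStore SmartProxy TinyCache LazyPool object] + [LocalBlock SmartProxy TinyCache LazyPool object] + [LazyAgent LocalBlock]
  take CachedIndex:  [CachedIndex SmartStore SmartProxy TinyCache LazyPool object] + [LazyAgent SmartStore SmartProxy TinyCache LazyPool object] + [LocalBlock SmartProxy TinyCache LazyPool object] + [LazyAgent LocalBlock]
  take LazyAgent:  [SmartStore SmartProxy TinyCache LazyPool object] + [LazyAgent SmartStore SmartProxy TinyCache LazyPool object] + [LocalBlock SmartProxy TinyCache LazyPool object] + [LazyAgent LocalBlock]
  take SmartStore:  [SmartStore SmartProxy TinyCache LazyPool object] + [SmartStore SmartProxy TinyCache LazyPool object] + [LocalBlock SmartProxy TinyCache LazyPool object] + [LocalBlock]
  take LocalBlock:  [SmartProxy TinyCache LazyPool object] + [SmartProxy TinyCache LazyPool object] + [LocalBlock SmartProxy TinyCache LazyPool object] + [LocalBlock]
  take SmartProxy:  [SmartProxy TinyCache LazyPool object] + [SmartProxy TinyCache LazyPool object] + [SmartProxy TinyCache LazyPool object]
  take TinyCache:  [TinyCache LazyPool object] + [TinyCache LazyPool object] + [TinyCache LazyPool object]
  take LazyPool:  [LazyPool object] + [LazyPool object] + [LazyPool object]
  take object:  [object] + [object] + [object]
MRO: SecureGraph CachedStore TinyActor CachedIndex LazyAgent SmartStore LocalBlock SmartProxy TinyCache LazyPool object
super() in CachedIndex.action on a SecureGraph instance goes to the class after CachedIndex in SecureGraph's MRO: LazyAgent.

LazyAgent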